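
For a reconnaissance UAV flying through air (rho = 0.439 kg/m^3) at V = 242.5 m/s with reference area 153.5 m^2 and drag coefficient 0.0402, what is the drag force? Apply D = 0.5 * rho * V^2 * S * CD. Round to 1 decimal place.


Step 1: Dynamic pressure q = 0.5 * 0.439 * 242.5^2 = 12907.9719 Pa
Step 2: Drag D = q * S * CD = 12907.9719 * 153.5 * 0.0402
Step 3: D = 79651.2 N

79651.2


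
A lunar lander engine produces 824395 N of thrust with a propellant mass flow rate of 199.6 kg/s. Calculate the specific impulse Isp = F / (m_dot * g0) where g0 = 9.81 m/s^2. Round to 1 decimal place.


Step 1: m_dot * g0 = 199.6 * 9.81 = 1958.08
Step 2: Isp = 824395 / 1958.08 = 421.0 s

421.0


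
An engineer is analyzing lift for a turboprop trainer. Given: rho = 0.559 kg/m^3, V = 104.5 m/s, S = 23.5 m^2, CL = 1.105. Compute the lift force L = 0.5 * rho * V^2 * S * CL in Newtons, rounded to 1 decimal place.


Step 1: Calculate dynamic pressure q = 0.5 * 0.559 * 104.5^2 = 0.5 * 0.559 * 10920.25 = 3052.2099 Pa
Step 2: Multiply by wing area and lift coefficient: L = 3052.2099 * 23.5 * 1.105
Step 3: L = 71726.9321 * 1.105 = 79258.3 N

79258.3


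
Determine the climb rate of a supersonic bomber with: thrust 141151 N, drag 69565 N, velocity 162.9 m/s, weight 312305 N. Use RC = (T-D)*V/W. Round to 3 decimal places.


Step 1: Excess thrust = T - D = 141151 - 69565 = 71586 N
Step 2: Excess power = 71586 * 162.9 = 11661359.4 W
Step 3: RC = 11661359.4 / 312305 = 37.340 m/s

37.340


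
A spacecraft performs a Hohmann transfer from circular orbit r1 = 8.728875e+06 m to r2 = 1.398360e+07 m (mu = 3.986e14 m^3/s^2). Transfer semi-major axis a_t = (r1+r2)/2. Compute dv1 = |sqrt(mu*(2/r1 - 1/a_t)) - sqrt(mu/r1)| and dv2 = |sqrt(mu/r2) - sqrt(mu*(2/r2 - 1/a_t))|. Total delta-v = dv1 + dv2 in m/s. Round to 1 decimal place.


Step 1: Transfer semi-major axis a_t = (8.728875e+06 + 1.398360e+07) / 2 = 1.135624e+07 m
Step 2: v1 (circular at r1) = sqrt(mu/r1) = 6757.55 m/s
Step 3: v_t1 = sqrt(mu*(2/r1 - 1/a_t)) = 7498.63 m/s
Step 4: dv1 = |7498.63 - 6757.55| = 741.07 m/s
Step 5: v2 (circular at r2) = 5338.99 m/s, v_t2 = 4680.81 m/s
Step 6: dv2 = |5338.99 - 4680.81| = 658.18 m/s
Step 7: Total delta-v = 741.07 + 658.18 = 1399.3 m/s

1399.3


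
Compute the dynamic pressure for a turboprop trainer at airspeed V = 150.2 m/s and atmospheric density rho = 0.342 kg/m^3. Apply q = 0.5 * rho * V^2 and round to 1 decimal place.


Step 1: V^2 = 150.2^2 = 22560.04
Step 2: q = 0.5 * 0.342 * 22560.04
Step 3: q = 3857.8 Pa

3857.8


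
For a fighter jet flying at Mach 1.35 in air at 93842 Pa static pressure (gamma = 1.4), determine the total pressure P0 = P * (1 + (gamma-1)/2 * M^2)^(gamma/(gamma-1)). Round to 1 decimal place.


Step 1: (gamma-1)/2 * M^2 = 0.2 * 1.8225 = 0.3645
Step 2: 1 + 0.3645 = 1.3645
Step 3: Exponent gamma/(gamma-1) = 3.5
Step 4: P0 = 93842 * 1.3645^3.5 = 278486.8 Pa

278486.8


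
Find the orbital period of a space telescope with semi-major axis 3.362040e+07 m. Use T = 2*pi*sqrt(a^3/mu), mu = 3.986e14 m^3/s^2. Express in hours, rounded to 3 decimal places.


Step 1: a^3 / mu = 3.800219e+22 / 3.986e14 = 9.533916e+07
Step 2: sqrt(9.533916e+07) = 9764.1775 s
Step 3: T = 2*pi * 9764.1775 = 61350.14 s
Step 4: T in hours = 61350.14 / 3600 = 17.042 hours

17.042


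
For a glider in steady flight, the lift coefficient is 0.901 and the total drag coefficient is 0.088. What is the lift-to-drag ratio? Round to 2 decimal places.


Step 1: L/D = CL / CD = 0.901 / 0.088
Step 2: L/D = 10.24

10.24


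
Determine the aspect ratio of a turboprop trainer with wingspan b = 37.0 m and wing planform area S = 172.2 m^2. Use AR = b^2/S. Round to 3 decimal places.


Step 1: b^2 = 37.0^2 = 1369.0
Step 2: AR = 1369.0 / 172.2 = 7.950

7.950


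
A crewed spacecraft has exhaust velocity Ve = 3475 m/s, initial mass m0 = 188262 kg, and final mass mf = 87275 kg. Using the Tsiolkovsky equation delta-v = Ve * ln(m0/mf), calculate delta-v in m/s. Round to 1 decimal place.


Step 1: Mass ratio m0/mf = 188262 / 87275 = 2.157113
Step 2: ln(2.157113) = 0.768771
Step 3: delta-v = 3475 * 0.768771 = 2671.5 m/s

2671.5


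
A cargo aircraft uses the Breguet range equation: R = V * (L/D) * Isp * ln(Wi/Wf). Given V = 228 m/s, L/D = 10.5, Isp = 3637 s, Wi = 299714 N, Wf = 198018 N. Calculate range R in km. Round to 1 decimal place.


Step 1: Coefficient = V * (L/D) * Isp = 228 * 10.5 * 3637 = 8706978.0 m
Step 2: Wi/Wf = 299714 / 198018 = 1.513569
Step 3: ln(1.513569) = 0.414471
Step 4: R = 8706978.0 * 0.414471 = 3608787.7 m = 3608.8 km

3608.8


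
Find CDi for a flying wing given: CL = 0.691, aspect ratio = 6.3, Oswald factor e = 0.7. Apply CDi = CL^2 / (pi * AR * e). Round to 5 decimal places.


Step 1: CL^2 = 0.691^2 = 0.477481
Step 2: pi * AR * e = 3.14159 * 6.3 * 0.7 = 13.854424
Step 3: CDi = 0.477481 / 13.854424 = 0.03446

0.03446


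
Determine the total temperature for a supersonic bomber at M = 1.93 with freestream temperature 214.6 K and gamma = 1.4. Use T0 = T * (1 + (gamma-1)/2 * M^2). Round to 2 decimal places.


Step 1: (gamma-1)/2 = 0.2
Step 2: M^2 = 3.7249
Step 3: 1 + 0.2 * 3.7249 = 1.74498
Step 4: T0 = 214.6 * 1.74498 = 374.47 K

374.47


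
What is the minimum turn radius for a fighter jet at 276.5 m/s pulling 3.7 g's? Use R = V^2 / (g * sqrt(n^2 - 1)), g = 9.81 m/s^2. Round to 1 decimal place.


Step 1: V^2 = 276.5^2 = 76452.25
Step 2: n^2 - 1 = 3.7^2 - 1 = 12.69
Step 3: sqrt(12.69) = 3.562303
Step 4: R = 76452.25 / (9.81 * 3.562303) = 2187.7 m

2187.7


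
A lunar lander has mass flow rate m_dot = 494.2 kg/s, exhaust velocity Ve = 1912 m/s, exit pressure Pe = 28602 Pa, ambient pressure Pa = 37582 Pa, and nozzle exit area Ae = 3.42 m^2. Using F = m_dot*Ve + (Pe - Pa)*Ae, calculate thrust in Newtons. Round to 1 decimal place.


Step 1: Momentum thrust = m_dot * Ve = 494.2 * 1912 = 944910.4 N
Step 2: Pressure thrust = (Pe - Pa) * Ae = (28602 - 37582) * 3.42 = -30711.60 N
Step 3: Total thrust F = 944910.4 + -30711.60 = 914198.8 N

914198.8


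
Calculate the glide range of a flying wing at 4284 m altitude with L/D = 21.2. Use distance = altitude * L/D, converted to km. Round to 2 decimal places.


Step 1: Glide distance = altitude * L/D = 4284 * 21.2 = 90820.8 m
Step 2: Convert to km: 90820.8 / 1000 = 90.82 km

90.82


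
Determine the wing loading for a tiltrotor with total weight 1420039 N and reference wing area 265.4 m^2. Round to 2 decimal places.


Step 1: Wing loading = W / S = 1420039 / 265.4
Step 2: Wing loading = 5350.56 N/m^2

5350.56


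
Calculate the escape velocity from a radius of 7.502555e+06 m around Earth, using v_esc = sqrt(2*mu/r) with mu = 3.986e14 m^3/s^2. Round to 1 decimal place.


Step 1: 2*mu/r = 2 * 3.986e14 / 7.502555e+06 = 106257135.0693
Step 2: v_esc = sqrt(106257135.0693) = 10308.1 m/s

10308.1


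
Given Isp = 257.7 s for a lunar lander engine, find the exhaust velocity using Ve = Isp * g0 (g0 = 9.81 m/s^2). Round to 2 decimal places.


Step 1: Ve = Isp * g0 = 257.7 * 9.81
Step 2: Ve = 2528.04 m/s

2528.04


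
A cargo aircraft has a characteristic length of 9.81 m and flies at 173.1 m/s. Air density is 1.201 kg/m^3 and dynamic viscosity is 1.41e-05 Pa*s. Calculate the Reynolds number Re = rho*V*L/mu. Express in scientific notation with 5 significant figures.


Step 1: Numerator = rho * V * L = 1.201 * 173.1 * 9.81 = 2039.431311
Step 2: Re = 2039.431311 / 1.41e-05
Step 3: Re = 1.4464e+08

1.4464e+08


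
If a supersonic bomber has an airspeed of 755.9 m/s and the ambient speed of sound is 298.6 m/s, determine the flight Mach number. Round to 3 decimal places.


Step 1: M = V / a = 755.9 / 298.6
Step 2: M = 2.531

2.531


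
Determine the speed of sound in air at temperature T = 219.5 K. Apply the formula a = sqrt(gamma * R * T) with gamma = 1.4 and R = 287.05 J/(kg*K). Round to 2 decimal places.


Step 1: gamma * R * T = 1.4 * 287.05 * 219.5 = 88210.465
Step 2: a = sqrt(88210.465) = 297.00 m/s

297.00


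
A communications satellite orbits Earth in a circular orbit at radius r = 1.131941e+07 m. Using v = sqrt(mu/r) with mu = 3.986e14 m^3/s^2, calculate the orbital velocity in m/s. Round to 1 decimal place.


Step 1: mu / r = 3.986e14 / 1.131941e+07 = 35213849.4851
Step 2: v = sqrt(35213849.4851) = 5934.1 m/s

5934.1


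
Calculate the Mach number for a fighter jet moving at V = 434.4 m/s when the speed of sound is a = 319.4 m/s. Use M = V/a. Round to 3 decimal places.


Step 1: M = V / a = 434.4 / 319.4
Step 2: M = 1.360

1.360


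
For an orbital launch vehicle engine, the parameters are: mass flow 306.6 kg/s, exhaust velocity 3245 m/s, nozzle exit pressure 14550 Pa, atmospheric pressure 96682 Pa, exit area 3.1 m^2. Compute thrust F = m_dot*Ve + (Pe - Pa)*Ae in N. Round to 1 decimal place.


Step 1: Momentum thrust = m_dot * Ve = 306.6 * 3245 = 994917.0 N
Step 2: Pressure thrust = (Pe - Pa) * Ae = (14550 - 96682) * 3.1 = -254609.2 N
Step 3: Total thrust F = 994917.0 + -254609.2 = 740307.8 N

740307.8


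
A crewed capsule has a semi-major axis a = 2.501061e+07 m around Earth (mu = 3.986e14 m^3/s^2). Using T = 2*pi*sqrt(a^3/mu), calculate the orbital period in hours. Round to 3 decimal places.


Step 1: a^3 / mu = 1.564490e+22 / 3.986e14 = 3.924963e+07
Step 2: sqrt(3.924963e+07) = 6264.9524 s
Step 3: T = 2*pi * 6264.9524 = 39363.86 s
Step 4: T in hours = 39363.86 / 3600 = 10.934 hours

10.934


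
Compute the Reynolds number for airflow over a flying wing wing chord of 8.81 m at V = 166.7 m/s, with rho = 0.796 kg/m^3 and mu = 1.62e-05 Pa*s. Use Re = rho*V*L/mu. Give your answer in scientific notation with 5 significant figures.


Step 1: Numerator = rho * V * L = 0.796 * 166.7 * 8.81 = 1169.027092
Step 2: Re = 1169.027092 / 1.62e-05
Step 3: Re = 7.2162e+07

7.2162e+07


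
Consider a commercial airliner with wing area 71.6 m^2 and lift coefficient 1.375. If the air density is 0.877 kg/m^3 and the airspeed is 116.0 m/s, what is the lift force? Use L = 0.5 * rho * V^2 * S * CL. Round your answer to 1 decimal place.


Step 1: Calculate dynamic pressure q = 0.5 * 0.877 * 116.0^2 = 0.5 * 0.877 * 13456.0 = 5900.456 Pa
Step 2: Multiply by wing area and lift coefficient: L = 5900.456 * 71.6 * 1.375
Step 3: L = 422472.6496 * 1.375 = 580899.9 N

580899.9


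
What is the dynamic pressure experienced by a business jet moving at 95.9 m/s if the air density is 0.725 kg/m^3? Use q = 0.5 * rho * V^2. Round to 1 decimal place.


Step 1: V^2 = 95.9^2 = 9196.81
Step 2: q = 0.5 * 0.725 * 9196.81
Step 3: q = 3333.8 Pa

3333.8


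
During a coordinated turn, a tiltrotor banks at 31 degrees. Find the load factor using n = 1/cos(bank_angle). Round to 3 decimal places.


Step 1: Convert 31 degrees to radians = 0.541052
Step 2: cos(31 deg) = 0.857167
Step 3: n = 1 / 0.857167 = 1.167

1.167


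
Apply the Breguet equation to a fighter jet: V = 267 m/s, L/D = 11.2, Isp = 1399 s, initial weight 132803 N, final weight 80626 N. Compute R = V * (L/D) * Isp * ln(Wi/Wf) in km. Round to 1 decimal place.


Step 1: Coefficient = V * (L/D) * Isp = 267 * 11.2 * 1399 = 4183569.6 m
Step 2: Wi/Wf = 132803 / 80626 = 1.647149
Step 3: ln(1.647149) = 0.499046
Step 4: R = 4183569.6 * 0.499046 = 2087792.2 m = 2087.8 km

2087.8


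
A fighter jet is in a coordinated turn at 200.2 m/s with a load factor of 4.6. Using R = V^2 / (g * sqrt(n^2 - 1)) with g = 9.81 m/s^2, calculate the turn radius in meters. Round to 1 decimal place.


Step 1: V^2 = 200.2^2 = 40080.04
Step 2: n^2 - 1 = 4.6^2 - 1 = 20.16
Step 3: sqrt(20.16) = 4.489989
Step 4: R = 40080.04 / (9.81 * 4.489989) = 909.9 m

909.9


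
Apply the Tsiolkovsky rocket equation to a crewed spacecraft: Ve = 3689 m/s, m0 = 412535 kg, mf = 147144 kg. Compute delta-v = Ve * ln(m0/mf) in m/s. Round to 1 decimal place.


Step 1: Mass ratio m0/mf = 412535 / 147144 = 2.803614
Step 2: ln(2.803614) = 1.030909
Step 3: delta-v = 3689 * 1.030909 = 3803.0 m/s

3803.0


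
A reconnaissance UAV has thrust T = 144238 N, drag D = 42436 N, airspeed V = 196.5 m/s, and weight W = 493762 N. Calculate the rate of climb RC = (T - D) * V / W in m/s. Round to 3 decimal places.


Step 1: Excess thrust = T - D = 144238 - 42436 = 101802 N
Step 2: Excess power = 101802 * 196.5 = 20004093.0 W
Step 3: RC = 20004093.0 / 493762 = 40.514 m/s

40.514


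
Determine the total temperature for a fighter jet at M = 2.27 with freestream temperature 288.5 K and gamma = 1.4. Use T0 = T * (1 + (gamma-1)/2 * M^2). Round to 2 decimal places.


Step 1: (gamma-1)/2 = 0.2
Step 2: M^2 = 5.1529
Step 3: 1 + 0.2 * 5.1529 = 2.03058
Step 4: T0 = 288.5 * 2.03058 = 585.82 K

585.82


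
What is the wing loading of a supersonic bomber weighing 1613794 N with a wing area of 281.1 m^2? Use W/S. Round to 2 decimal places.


Step 1: Wing loading = W / S = 1613794 / 281.1
Step 2: Wing loading = 5741.00 N/m^2

5741.00


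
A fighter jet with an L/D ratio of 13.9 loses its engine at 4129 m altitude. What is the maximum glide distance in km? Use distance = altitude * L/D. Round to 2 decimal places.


Step 1: Glide distance = altitude * L/D = 4129 * 13.9 = 57393.1 m
Step 2: Convert to km: 57393.1 / 1000 = 57.39 km

57.39


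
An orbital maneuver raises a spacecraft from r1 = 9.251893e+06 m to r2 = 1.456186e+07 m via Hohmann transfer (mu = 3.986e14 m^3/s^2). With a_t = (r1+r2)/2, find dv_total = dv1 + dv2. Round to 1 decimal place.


Step 1: Transfer semi-major axis a_t = (9.251893e+06 + 1.456186e+07) / 2 = 1.190688e+07 m
Step 2: v1 (circular at r1) = sqrt(mu/r1) = 6563.77 m/s
Step 3: v_t1 = sqrt(mu*(2/r1 - 1/a_t)) = 7258.77 m/s
Step 4: dv1 = |7258.77 - 6563.77| = 695.0 m/s
Step 5: v2 (circular at r2) = 5231.91 m/s, v_t2 = 4611.87 m/s
Step 6: dv2 = |5231.91 - 4611.87| = 620.04 m/s
Step 7: Total delta-v = 695.0 + 620.04 = 1315.0 m/s

1315.0


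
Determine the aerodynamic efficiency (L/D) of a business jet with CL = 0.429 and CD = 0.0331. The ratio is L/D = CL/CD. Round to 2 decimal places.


Step 1: L/D = CL / CD = 0.429 / 0.0331
Step 2: L/D = 12.96

12.96


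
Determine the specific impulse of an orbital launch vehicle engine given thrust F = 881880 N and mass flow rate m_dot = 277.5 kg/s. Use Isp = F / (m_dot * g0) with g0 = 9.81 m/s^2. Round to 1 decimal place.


Step 1: m_dot * g0 = 277.5 * 9.81 = 2722.28
Step 2: Isp = 881880 / 2722.28 = 323.9 s

323.9


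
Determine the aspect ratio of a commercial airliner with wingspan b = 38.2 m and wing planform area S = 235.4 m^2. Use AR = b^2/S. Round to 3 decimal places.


Step 1: b^2 = 38.2^2 = 1459.24
Step 2: AR = 1459.24 / 235.4 = 6.199

6.199


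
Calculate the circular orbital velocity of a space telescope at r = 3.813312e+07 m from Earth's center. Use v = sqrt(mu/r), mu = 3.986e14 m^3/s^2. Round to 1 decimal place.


Step 1: mu / r = 3.986e14 / 3.813312e+07 = 10452855.6803
Step 2: v = sqrt(10452855.6803) = 3233.1 m/s

3233.1


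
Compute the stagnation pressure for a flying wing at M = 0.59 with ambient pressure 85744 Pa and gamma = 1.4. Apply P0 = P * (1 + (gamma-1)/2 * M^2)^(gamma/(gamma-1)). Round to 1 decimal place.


Step 1: (gamma-1)/2 * M^2 = 0.2 * 0.3481 = 0.06962
Step 2: 1 + 0.06962 = 1.06962
Step 3: Exponent gamma/(gamma-1) = 3.5
Step 4: P0 = 85744 * 1.06962^3.5 = 108519.3 Pa

108519.3


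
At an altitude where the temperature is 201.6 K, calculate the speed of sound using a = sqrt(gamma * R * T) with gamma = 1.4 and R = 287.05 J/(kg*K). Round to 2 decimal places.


Step 1: gamma * R * T = 1.4 * 287.05 * 201.6 = 81016.992
Step 2: a = sqrt(81016.992) = 284.63 m/s

284.63


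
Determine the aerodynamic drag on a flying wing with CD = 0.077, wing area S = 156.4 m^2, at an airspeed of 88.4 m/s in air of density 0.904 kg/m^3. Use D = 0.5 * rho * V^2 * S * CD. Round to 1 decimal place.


Step 1: Dynamic pressure q = 0.5 * 0.904 * 88.4^2 = 3532.1811 Pa
Step 2: Drag D = q * S * CD = 3532.1811 * 156.4 * 0.077
Step 3: D = 42537.4 N

42537.4


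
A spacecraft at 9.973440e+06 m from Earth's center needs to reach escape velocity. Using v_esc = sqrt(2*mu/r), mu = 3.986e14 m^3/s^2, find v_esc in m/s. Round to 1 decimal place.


Step 1: 2*mu/r = 2 * 3.986e14 / 9.973440e+06 = 79932300.1893
Step 2: v_esc = sqrt(79932300.1893) = 8940.5 m/s

8940.5


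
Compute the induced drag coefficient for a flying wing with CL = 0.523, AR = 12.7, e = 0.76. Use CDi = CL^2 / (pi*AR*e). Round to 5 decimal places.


Step 1: CL^2 = 0.523^2 = 0.273529
Step 2: pi * AR * e = 3.14159 * 12.7 * 0.76 = 30.322652
Step 3: CDi = 0.273529 / 30.322652 = 0.00902

0.00902


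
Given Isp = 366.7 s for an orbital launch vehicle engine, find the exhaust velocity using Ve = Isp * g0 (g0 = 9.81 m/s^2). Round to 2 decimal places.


Step 1: Ve = Isp * g0 = 366.7 * 9.81
Step 2: Ve = 3597.33 m/s

3597.33


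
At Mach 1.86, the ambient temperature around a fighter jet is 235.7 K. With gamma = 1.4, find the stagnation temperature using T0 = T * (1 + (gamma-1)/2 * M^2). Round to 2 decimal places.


Step 1: (gamma-1)/2 = 0.2
Step 2: M^2 = 3.4596
Step 3: 1 + 0.2 * 3.4596 = 1.69192
Step 4: T0 = 235.7 * 1.69192 = 398.79 K

398.79


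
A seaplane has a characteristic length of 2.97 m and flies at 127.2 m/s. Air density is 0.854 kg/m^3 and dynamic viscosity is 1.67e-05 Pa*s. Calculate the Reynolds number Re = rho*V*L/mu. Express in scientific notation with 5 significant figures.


Step 1: Numerator = rho * V * L = 0.854 * 127.2 * 2.97 = 322.627536
Step 2: Re = 322.627536 / 1.67e-05
Step 3: Re = 1.9319e+07

1.9319e+07


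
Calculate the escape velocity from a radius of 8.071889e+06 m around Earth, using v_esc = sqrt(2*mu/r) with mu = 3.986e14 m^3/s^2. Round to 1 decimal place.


Step 1: 2*mu/r = 2 * 3.986e14 / 8.071889e+06 = 98762507.76
Step 2: v_esc = sqrt(98762507.76) = 9937.9 m/s

9937.9


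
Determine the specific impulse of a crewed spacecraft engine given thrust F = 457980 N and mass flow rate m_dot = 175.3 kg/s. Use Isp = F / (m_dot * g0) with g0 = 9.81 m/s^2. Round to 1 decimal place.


Step 1: m_dot * g0 = 175.3 * 9.81 = 1719.69
Step 2: Isp = 457980 / 1719.69 = 266.3 s

266.3


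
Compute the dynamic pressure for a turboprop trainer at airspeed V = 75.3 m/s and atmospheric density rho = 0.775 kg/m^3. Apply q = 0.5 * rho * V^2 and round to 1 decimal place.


Step 1: V^2 = 75.3^2 = 5670.09
Step 2: q = 0.5 * 0.775 * 5670.09
Step 3: q = 2197.2 Pa

2197.2


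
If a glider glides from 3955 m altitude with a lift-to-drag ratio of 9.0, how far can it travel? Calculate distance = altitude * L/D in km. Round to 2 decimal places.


Step 1: Glide distance = altitude * L/D = 3955 * 9.0 = 35595.0 m
Step 2: Convert to km: 35595.0 / 1000 = 35.60 km

35.60


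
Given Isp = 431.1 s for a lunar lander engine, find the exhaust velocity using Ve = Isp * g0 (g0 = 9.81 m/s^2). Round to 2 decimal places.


Step 1: Ve = Isp * g0 = 431.1 * 9.81
Step 2: Ve = 4229.09 m/s

4229.09


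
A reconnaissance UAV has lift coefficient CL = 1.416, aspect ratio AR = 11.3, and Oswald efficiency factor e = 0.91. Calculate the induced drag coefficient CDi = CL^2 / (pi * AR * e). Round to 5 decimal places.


Step 1: CL^2 = 1.416^2 = 2.005056
Step 2: pi * AR * e = 3.14159 * 11.3 * 0.91 = 32.304997
Step 3: CDi = 2.005056 / 32.304997 = 0.06207

0.06207


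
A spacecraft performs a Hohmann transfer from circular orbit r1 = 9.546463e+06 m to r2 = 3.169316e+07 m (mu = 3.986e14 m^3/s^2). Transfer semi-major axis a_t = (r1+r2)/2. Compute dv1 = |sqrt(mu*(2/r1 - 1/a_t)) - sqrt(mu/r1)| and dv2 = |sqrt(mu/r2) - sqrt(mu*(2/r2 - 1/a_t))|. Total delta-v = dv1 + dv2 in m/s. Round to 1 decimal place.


Step 1: Transfer semi-major axis a_t = (9.546463e+06 + 3.169316e+07) / 2 = 2.061981e+07 m
Step 2: v1 (circular at r1) = sqrt(mu/r1) = 6461.71 m/s
Step 3: v_t1 = sqrt(mu*(2/r1 - 1/a_t)) = 8011.02 m/s
Step 4: dv1 = |8011.02 - 6461.71| = 1549.31 m/s
Step 5: v2 (circular at r2) = 3546.38 m/s, v_t2 = 2413.04 m/s
Step 6: dv2 = |3546.38 - 2413.04| = 1133.34 m/s
Step 7: Total delta-v = 1549.31 + 1133.34 = 2682.7 m/s

2682.7


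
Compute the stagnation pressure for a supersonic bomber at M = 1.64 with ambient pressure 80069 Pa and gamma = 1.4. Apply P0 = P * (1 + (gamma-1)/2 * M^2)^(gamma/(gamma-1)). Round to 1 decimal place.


Step 1: (gamma-1)/2 * M^2 = 0.2 * 2.6896 = 0.53792
Step 2: 1 + 0.53792 = 1.53792
Step 3: Exponent gamma/(gamma-1) = 3.5
Step 4: P0 = 80069 * 1.53792^3.5 = 361187.3 Pa

361187.3


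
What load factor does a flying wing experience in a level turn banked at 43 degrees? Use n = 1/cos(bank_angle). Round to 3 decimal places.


Step 1: Convert 43 degrees to radians = 0.750492
Step 2: cos(43 deg) = 0.731354
Step 3: n = 1 / 0.731354 = 1.367

1.367


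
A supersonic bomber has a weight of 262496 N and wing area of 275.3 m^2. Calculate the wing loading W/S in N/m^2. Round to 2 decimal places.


Step 1: Wing loading = W / S = 262496 / 275.3
Step 2: Wing loading = 953.49 N/m^2

953.49


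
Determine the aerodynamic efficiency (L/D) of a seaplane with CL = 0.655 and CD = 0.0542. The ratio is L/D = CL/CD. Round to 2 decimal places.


Step 1: L/D = CL / CD = 0.655 / 0.0542
Step 2: L/D = 12.08

12.08


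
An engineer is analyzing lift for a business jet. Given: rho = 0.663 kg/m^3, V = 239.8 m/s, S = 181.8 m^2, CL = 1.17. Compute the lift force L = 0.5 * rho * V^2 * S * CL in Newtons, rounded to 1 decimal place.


Step 1: Calculate dynamic pressure q = 0.5 * 0.663 * 239.8^2 = 0.5 * 0.663 * 57504.04 = 19062.5893 Pa
Step 2: Multiply by wing area and lift coefficient: L = 19062.5893 * 181.8 * 1.17
Step 3: L = 3465578.7275 * 1.17 = 4054727.1 N

4054727.1


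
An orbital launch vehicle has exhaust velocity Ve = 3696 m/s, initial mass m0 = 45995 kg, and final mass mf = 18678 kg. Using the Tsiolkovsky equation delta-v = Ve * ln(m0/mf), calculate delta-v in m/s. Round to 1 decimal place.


Step 1: Mass ratio m0/mf = 45995 / 18678 = 2.462523
Step 2: ln(2.462523) = 0.901186
Step 3: delta-v = 3696 * 0.901186 = 3330.8 m/s

3330.8


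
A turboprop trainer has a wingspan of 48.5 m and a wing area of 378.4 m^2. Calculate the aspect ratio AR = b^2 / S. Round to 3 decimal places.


Step 1: b^2 = 48.5^2 = 2352.25
Step 2: AR = 2352.25 / 378.4 = 6.216

6.216


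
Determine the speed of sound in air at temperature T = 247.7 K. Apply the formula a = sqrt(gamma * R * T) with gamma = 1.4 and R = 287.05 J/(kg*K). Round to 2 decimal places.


Step 1: gamma * R * T = 1.4 * 287.05 * 247.7 = 99543.199
Step 2: a = sqrt(99543.199) = 315.50 m/s

315.50


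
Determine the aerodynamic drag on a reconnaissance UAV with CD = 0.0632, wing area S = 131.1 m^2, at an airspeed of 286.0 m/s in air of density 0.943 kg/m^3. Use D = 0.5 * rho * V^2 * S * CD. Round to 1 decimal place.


Step 1: Dynamic pressure q = 0.5 * 0.943 * 286.0^2 = 38566.814 Pa
Step 2: Drag D = q * S * CD = 38566.814 * 131.1 * 0.0632
Step 3: D = 319546.1 N

319546.1


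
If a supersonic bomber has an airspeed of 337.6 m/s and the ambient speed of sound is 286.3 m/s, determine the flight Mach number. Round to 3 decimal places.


Step 1: M = V / a = 337.6 / 286.3
Step 2: M = 1.179

1.179


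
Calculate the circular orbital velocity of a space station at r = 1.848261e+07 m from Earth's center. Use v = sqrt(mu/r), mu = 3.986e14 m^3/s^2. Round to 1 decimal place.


Step 1: mu / r = 3.986e14 / 1.848261e+07 = 21566218.191
Step 2: v = sqrt(21566218.191) = 4643.9 m/s

4643.9


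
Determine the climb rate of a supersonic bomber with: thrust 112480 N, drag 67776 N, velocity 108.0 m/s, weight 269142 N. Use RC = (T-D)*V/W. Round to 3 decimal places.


Step 1: Excess thrust = T - D = 112480 - 67776 = 44704 N
Step 2: Excess power = 44704 * 108.0 = 4828032.0 W
Step 3: RC = 4828032.0 / 269142 = 17.939 m/s

17.939


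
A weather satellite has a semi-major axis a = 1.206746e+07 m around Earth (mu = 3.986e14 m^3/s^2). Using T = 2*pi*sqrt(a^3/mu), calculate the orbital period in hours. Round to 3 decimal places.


Step 1: a^3 / mu = 1.757307e+21 / 3.986e14 = 4.408698e+06
Step 2: sqrt(4.408698e+06) = 2099.6899 s
Step 3: T = 2*pi * 2099.6899 = 13192.74 s
Step 4: T in hours = 13192.74 / 3600 = 3.665 hours

3.665


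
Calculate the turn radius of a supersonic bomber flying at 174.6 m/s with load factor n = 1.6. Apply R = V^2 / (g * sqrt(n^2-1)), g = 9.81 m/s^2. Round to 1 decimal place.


Step 1: V^2 = 174.6^2 = 30485.16
Step 2: n^2 - 1 = 1.6^2 - 1 = 1.56
Step 3: sqrt(1.56) = 1.249
Step 4: R = 30485.16 / (9.81 * 1.249) = 2488.0 m

2488.0


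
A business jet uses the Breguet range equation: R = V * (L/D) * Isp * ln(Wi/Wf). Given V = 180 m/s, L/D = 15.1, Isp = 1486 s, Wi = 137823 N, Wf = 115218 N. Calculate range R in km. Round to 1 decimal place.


Step 1: Coefficient = V * (L/D) * Isp = 180 * 15.1 * 1486 = 4038948.0 m
Step 2: Wi/Wf = 137823 / 115218 = 1.196193
Step 3: ln(1.196193) = 0.179144
Step 4: R = 4038948.0 * 0.179144 = 723554.4 m = 723.6 km

723.6


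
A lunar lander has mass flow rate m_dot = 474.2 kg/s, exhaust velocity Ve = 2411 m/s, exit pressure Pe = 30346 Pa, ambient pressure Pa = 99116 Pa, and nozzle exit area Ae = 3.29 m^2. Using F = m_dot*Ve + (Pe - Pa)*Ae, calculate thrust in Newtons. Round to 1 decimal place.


Step 1: Momentum thrust = m_dot * Ve = 474.2 * 2411 = 1143296.2 N
Step 2: Pressure thrust = (Pe - Pa) * Ae = (30346 - 99116) * 3.29 = -226253.30 N
Step 3: Total thrust F = 1143296.2 + -226253.30 = 917042.9 N

917042.9


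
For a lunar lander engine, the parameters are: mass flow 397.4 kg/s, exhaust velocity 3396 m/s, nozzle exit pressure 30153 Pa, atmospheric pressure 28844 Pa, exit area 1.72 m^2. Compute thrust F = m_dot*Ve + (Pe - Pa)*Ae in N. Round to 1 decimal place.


Step 1: Momentum thrust = m_dot * Ve = 397.4 * 3396 = 1349570.4 N
Step 2: Pressure thrust = (Pe - Pa) * Ae = (30153 - 28844) * 1.72 = 2251.48 N
Step 3: Total thrust F = 1349570.4 + 2251.48 = 1351821.9 N

1351821.9


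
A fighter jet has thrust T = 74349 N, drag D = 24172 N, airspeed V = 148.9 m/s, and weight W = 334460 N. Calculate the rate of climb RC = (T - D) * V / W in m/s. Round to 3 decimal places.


Step 1: Excess thrust = T - D = 74349 - 24172 = 50177 N
Step 2: Excess power = 50177 * 148.9 = 7471355.3 W
Step 3: RC = 7471355.3 / 334460 = 22.339 m/s

22.339


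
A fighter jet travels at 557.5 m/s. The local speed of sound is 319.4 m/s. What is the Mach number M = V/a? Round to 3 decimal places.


Step 1: M = V / a = 557.5 / 319.4
Step 2: M = 1.745

1.745


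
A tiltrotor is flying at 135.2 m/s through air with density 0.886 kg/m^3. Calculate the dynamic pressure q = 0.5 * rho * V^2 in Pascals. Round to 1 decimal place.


Step 1: V^2 = 135.2^2 = 18279.04
Step 2: q = 0.5 * 0.886 * 18279.04
Step 3: q = 8097.6 Pa

8097.6


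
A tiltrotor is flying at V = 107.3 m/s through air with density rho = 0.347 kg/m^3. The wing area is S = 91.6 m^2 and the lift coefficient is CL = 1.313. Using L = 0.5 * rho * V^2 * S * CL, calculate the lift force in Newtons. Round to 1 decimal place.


Step 1: Calculate dynamic pressure q = 0.5 * 0.347 * 107.3^2 = 0.5 * 0.347 * 11513.29 = 1997.5558 Pa
Step 2: Multiply by wing area and lift coefficient: L = 1997.5558 * 91.6 * 1.313
Step 3: L = 182976.1127 * 1.313 = 240247.6 N

240247.6


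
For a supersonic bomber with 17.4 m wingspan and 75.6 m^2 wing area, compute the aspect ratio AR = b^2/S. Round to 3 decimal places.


Step 1: b^2 = 17.4^2 = 302.76
Step 2: AR = 302.76 / 75.6 = 4.005

4.005


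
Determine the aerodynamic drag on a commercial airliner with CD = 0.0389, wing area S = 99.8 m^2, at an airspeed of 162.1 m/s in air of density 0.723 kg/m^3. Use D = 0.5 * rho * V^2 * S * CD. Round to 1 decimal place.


Step 1: Dynamic pressure q = 0.5 * 0.723 * 162.1^2 = 9498.9222 Pa
Step 2: Drag D = q * S * CD = 9498.9222 * 99.8 * 0.0389
Step 3: D = 36876.9 N

36876.9


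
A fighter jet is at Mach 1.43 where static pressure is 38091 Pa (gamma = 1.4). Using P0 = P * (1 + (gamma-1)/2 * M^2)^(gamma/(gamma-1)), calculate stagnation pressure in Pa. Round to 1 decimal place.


Step 1: (gamma-1)/2 * M^2 = 0.2 * 2.0449 = 0.40898
Step 2: 1 + 0.40898 = 1.40898
Step 3: Exponent gamma/(gamma-1) = 3.5
Step 4: P0 = 38091 * 1.40898^3.5 = 126470.5 Pa

126470.5


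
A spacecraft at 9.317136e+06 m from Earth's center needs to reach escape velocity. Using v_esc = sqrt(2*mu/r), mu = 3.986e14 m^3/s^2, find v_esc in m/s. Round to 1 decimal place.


Step 1: 2*mu/r = 2 * 3.986e14 / 9.317136e+06 = 85562773.7966
Step 2: v_esc = sqrt(85562773.7966) = 9250.0 m/s

9250.0


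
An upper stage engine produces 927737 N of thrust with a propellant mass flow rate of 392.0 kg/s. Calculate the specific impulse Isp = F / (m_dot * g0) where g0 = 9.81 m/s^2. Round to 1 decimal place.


Step 1: m_dot * g0 = 392.0 * 9.81 = 3845.52
Step 2: Isp = 927737 / 3845.52 = 241.3 s

241.3


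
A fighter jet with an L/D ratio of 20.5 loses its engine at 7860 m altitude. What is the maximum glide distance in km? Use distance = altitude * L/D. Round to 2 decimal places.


Step 1: Glide distance = altitude * L/D = 7860 * 20.5 = 161130.0 m
Step 2: Convert to km: 161130.0 / 1000 = 161.13 km

161.13


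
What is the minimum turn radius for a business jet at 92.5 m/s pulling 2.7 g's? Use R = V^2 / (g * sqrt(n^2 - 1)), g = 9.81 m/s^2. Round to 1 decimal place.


Step 1: V^2 = 92.5^2 = 8556.25
Step 2: n^2 - 1 = 2.7^2 - 1 = 6.29
Step 3: sqrt(6.29) = 2.507987
Step 4: R = 8556.25 / (9.81 * 2.507987) = 347.8 m

347.8


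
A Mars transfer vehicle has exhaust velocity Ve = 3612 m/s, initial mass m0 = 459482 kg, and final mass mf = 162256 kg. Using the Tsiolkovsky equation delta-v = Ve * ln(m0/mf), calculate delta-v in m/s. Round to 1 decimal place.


Step 1: Mass ratio m0/mf = 459482 / 162256 = 2.831834
Step 2: ln(2.831834) = 1.040924
Step 3: delta-v = 3612 * 1.040924 = 3759.8 m/s

3759.8


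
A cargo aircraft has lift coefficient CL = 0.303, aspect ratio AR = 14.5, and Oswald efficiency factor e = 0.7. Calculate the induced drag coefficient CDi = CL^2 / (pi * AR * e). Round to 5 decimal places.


Step 1: CL^2 = 0.303^2 = 0.091809
Step 2: pi * AR * e = 3.14159 * 14.5 * 0.7 = 31.887165
Step 3: CDi = 0.091809 / 31.887165 = 0.00288

0.00288


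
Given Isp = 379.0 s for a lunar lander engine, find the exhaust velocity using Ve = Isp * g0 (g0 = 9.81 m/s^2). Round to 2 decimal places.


Step 1: Ve = Isp * g0 = 379.0 * 9.81
Step 2: Ve = 3717.99 m/s

3717.99


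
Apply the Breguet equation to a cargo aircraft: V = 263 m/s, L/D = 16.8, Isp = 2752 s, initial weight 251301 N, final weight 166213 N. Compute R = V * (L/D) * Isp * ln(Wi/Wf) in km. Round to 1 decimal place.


Step 1: Coefficient = V * (L/D) * Isp = 263 * 16.8 * 2752 = 12159436.8 m
Step 2: Wi/Wf = 251301 / 166213 = 1.511921
Step 3: ln(1.511921) = 0.413381
Step 4: R = 12159436.8 * 0.413381 = 5026484.1 m = 5026.5 km

5026.5


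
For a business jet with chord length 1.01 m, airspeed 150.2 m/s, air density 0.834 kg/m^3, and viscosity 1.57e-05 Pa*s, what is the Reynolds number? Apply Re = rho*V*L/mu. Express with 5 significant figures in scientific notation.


Step 1: Numerator = rho * V * L = 0.834 * 150.2 * 1.01 = 126.519468
Step 2: Re = 126.519468 / 1.57e-05
Step 3: Re = 8.0586e+06

8.0586e+06


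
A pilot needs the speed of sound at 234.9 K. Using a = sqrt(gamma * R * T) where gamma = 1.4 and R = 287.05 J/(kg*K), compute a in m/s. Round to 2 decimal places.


Step 1: gamma * R * T = 1.4 * 287.05 * 234.9 = 94399.263
Step 2: a = sqrt(94399.263) = 307.24 m/s

307.24


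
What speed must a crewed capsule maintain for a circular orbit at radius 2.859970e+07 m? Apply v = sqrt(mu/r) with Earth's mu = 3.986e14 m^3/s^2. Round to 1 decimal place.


Step 1: mu / r = 3.986e14 / 2.859970e+07 = 13937209.1316
Step 2: v = sqrt(13937209.1316) = 3733.3 m/s

3733.3


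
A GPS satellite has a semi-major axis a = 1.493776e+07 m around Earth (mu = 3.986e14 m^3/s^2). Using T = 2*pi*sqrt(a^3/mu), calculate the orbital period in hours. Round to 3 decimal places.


Step 1: a^3 / mu = 3.333162e+21 / 3.986e14 = 8.362173e+06
Step 2: sqrt(8.362173e+06) = 2891.7422 s
Step 3: T = 2*pi * 2891.7422 = 18169.35 s
Step 4: T in hours = 18169.35 / 3600 = 5.047 hours

5.047


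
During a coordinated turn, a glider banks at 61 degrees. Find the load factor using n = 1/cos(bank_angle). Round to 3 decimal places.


Step 1: Convert 61 degrees to radians = 1.064651
Step 2: cos(61 deg) = 0.48481
Step 3: n = 1 / 0.48481 = 2.063

2.063


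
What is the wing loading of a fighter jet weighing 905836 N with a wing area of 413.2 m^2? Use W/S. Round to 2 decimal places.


Step 1: Wing loading = W / S = 905836 / 413.2
Step 2: Wing loading = 2192.25 N/m^2

2192.25


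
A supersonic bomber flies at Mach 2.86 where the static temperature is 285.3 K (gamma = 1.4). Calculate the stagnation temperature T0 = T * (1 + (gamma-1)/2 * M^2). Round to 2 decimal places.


Step 1: (gamma-1)/2 = 0.2
Step 2: M^2 = 8.1796
Step 3: 1 + 0.2 * 8.1796 = 2.63592
Step 4: T0 = 285.3 * 2.63592 = 752.03 K

752.03


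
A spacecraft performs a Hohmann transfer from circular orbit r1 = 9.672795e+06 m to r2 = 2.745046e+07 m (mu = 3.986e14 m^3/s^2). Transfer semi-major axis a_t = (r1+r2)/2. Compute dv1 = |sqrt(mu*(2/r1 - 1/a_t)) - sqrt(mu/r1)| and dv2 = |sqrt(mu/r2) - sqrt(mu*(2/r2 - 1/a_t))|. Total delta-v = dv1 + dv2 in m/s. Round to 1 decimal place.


Step 1: Transfer semi-major axis a_t = (9.672795e+06 + 2.745046e+07) / 2 = 1.856163e+07 m
Step 2: v1 (circular at r1) = sqrt(mu/r1) = 6419.37 m/s
Step 3: v_t1 = sqrt(mu*(2/r1 - 1/a_t)) = 7806.56 m/s
Step 4: dv1 = |7806.56 - 6419.37| = 1387.18 m/s
Step 5: v2 (circular at r2) = 3810.6 m/s, v_t2 = 2750.82 m/s
Step 6: dv2 = |3810.6 - 2750.82| = 1059.79 m/s
Step 7: Total delta-v = 1387.18 + 1059.79 = 2447.0 m/s

2447.0


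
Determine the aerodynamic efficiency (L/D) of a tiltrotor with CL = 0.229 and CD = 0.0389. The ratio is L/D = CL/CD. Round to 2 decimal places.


Step 1: L/D = CL / CD = 0.229 / 0.0389
Step 2: L/D = 5.89

5.89


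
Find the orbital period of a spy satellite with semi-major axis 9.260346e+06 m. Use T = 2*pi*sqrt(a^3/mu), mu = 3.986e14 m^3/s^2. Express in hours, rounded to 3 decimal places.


Step 1: a^3 / mu = 7.941118e+20 / 3.986e14 = 1.992252e+06
Step 2: sqrt(1.992252e+06) = 1411.4717 s
Step 3: T = 2*pi * 1411.4717 = 8868.54 s
Step 4: T in hours = 8868.54 / 3600 = 2.463 hours

2.463


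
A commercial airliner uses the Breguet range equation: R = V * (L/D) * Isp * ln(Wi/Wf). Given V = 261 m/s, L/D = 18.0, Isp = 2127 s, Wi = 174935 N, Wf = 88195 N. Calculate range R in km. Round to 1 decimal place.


Step 1: Coefficient = V * (L/D) * Isp = 261 * 18.0 * 2127 = 9992646.0 m
Step 2: Wi/Wf = 174935 / 88195 = 1.983502
Step 3: ln(1.983502) = 0.684864
Step 4: R = 9992646.0 * 0.684864 = 6843605.6 m = 6843.6 km

6843.6


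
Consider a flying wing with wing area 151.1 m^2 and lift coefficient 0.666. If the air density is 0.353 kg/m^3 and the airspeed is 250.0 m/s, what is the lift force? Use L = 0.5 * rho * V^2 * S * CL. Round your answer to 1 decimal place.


Step 1: Calculate dynamic pressure q = 0.5 * 0.353 * 250.0^2 = 0.5 * 0.353 * 62500.0 = 11031.25 Pa
Step 2: Multiply by wing area and lift coefficient: L = 11031.25 * 151.1 * 0.666
Step 3: L = 1666821.875 * 0.666 = 1110103.4 N

1110103.4


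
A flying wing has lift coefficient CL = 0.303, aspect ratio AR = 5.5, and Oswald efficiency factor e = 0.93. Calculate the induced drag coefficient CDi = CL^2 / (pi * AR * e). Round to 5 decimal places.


Step 1: CL^2 = 0.303^2 = 0.091809
Step 2: pi * AR * e = 3.14159 * 5.5 * 0.93 = 16.069246
Step 3: CDi = 0.091809 / 16.069246 = 0.00571

0.00571


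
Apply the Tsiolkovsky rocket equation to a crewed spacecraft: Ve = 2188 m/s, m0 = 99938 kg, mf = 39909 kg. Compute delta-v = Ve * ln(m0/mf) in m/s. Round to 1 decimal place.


Step 1: Mass ratio m0/mf = 99938 / 39909 = 2.504147
Step 2: ln(2.504147) = 0.917948
Step 3: delta-v = 2188 * 0.917948 = 2008.5 m/s

2008.5


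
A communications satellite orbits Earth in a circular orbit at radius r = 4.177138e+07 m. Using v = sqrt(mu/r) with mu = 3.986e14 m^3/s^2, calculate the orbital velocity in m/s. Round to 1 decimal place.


Step 1: mu / r = 3.986e14 / 4.177138e+07 = 9542418.7566
Step 2: v = sqrt(9542418.7566) = 3089.1 m/s

3089.1


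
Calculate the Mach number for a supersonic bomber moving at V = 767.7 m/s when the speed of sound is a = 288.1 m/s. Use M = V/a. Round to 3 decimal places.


Step 1: M = V / a = 767.7 / 288.1
Step 2: M = 2.665

2.665


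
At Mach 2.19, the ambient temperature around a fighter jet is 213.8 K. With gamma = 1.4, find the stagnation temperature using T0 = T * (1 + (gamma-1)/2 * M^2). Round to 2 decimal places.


Step 1: (gamma-1)/2 = 0.2
Step 2: M^2 = 4.7961
Step 3: 1 + 0.2 * 4.7961 = 1.95922
Step 4: T0 = 213.8 * 1.95922 = 418.88 K

418.88


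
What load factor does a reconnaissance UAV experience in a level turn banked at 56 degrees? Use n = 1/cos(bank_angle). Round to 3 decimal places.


Step 1: Convert 56 degrees to radians = 0.977384
Step 2: cos(56 deg) = 0.559193
Step 3: n = 1 / 0.559193 = 1.788

1.788


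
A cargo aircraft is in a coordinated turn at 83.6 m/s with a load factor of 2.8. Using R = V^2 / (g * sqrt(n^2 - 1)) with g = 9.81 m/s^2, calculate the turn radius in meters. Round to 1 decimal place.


Step 1: V^2 = 83.6^2 = 6988.96
Step 2: n^2 - 1 = 2.8^2 - 1 = 6.84
Step 3: sqrt(6.84) = 2.615339
Step 4: R = 6988.96 / (9.81 * 2.615339) = 272.4 m

272.4


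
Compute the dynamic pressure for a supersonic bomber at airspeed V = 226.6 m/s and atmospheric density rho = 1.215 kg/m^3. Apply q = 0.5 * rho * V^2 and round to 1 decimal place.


Step 1: V^2 = 226.6^2 = 51347.56
Step 2: q = 0.5 * 1.215 * 51347.56
Step 3: q = 31193.6 Pa

31193.6


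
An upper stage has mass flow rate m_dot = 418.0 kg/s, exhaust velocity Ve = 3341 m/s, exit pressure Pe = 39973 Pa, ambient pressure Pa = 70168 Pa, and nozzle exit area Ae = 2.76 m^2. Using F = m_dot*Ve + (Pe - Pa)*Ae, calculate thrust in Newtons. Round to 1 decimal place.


Step 1: Momentum thrust = m_dot * Ve = 418.0 * 3341 = 1396538.0 N
Step 2: Pressure thrust = (Pe - Pa) * Ae = (39973 - 70168) * 2.76 = -83338.20 N
Step 3: Total thrust F = 1396538.0 + -83338.20 = 1313199.8 N

1313199.8


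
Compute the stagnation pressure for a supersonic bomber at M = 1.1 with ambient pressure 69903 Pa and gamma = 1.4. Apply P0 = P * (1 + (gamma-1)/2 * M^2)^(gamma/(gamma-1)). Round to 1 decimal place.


Step 1: (gamma-1)/2 * M^2 = 0.2 * 1.21 = 0.242
Step 2: 1 + 0.242 = 1.242
Step 3: Exponent gamma/(gamma-1) = 3.5
Step 4: P0 = 69903 * 1.242^3.5 = 149252.4 Pa

149252.4


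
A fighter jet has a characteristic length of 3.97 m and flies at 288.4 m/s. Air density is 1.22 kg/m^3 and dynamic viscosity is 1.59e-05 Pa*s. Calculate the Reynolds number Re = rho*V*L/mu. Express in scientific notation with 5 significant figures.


Step 1: Numerator = rho * V * L = 1.22 * 288.4 * 3.97 = 1396.83656
Step 2: Re = 1396.83656 / 1.59e-05
Step 3: Re = 8.7851e+07

8.7851e+07


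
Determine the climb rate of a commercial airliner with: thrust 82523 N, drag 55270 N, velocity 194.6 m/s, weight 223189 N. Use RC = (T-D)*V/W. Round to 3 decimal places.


Step 1: Excess thrust = T - D = 82523 - 55270 = 27253 N
Step 2: Excess power = 27253 * 194.6 = 5303433.8 W
Step 3: RC = 5303433.8 / 223189 = 23.762 m/s

23.762


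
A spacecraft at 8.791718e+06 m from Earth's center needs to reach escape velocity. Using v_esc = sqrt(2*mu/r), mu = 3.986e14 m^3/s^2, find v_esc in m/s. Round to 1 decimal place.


Step 1: 2*mu/r = 2 * 3.986e14 / 8.791718e+06 = 90676247.805
Step 2: v_esc = sqrt(90676247.805) = 9522.4 m/s

9522.4


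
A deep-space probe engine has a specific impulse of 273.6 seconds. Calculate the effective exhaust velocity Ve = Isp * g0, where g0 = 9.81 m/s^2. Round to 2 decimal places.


Step 1: Ve = Isp * g0 = 273.6 * 9.81
Step 2: Ve = 2684.02 m/s

2684.02
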